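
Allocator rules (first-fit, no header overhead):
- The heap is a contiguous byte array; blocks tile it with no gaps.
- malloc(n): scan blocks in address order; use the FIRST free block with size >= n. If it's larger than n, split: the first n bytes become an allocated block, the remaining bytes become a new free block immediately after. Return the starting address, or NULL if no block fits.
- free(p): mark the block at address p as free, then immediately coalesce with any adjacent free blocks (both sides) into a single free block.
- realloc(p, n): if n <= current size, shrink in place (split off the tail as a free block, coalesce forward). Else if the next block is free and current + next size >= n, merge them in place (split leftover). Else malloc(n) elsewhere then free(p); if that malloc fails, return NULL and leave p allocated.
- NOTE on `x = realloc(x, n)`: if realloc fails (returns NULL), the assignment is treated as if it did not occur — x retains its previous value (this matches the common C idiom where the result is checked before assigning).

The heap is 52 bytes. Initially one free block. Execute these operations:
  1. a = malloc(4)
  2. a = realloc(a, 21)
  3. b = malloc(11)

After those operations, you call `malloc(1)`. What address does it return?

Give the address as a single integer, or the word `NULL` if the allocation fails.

Op 1: a = malloc(4) -> a = 0; heap: [0-3 ALLOC][4-51 FREE]
Op 2: a = realloc(a, 21) -> a = 0; heap: [0-20 ALLOC][21-51 FREE]
Op 3: b = malloc(11) -> b = 21; heap: [0-20 ALLOC][21-31 ALLOC][32-51 FREE]
malloc(1): first-fit scan over [0-20 ALLOC][21-31 ALLOC][32-51 FREE] -> 32

Answer: 32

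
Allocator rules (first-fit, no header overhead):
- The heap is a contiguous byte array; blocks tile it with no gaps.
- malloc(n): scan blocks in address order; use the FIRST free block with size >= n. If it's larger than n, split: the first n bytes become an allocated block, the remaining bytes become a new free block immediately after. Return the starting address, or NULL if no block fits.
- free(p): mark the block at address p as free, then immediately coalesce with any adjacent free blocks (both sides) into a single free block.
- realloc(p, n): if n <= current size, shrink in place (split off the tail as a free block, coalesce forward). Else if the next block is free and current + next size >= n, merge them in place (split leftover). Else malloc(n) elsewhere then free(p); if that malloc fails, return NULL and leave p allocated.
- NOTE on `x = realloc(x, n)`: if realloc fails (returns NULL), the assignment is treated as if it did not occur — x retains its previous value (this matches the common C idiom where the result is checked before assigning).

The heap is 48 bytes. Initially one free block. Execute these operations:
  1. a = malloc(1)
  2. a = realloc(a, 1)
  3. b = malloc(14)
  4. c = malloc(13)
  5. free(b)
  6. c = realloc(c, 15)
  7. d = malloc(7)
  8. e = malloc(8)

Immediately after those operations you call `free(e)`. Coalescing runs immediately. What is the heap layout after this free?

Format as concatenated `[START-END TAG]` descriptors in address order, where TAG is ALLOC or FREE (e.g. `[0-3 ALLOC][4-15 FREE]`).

Op 1: a = malloc(1) -> a = 0; heap: [0-0 ALLOC][1-47 FREE]
Op 2: a = realloc(a, 1) -> a = 0; heap: [0-0 ALLOC][1-47 FREE]
Op 3: b = malloc(14) -> b = 1; heap: [0-0 ALLOC][1-14 ALLOC][15-47 FREE]
Op 4: c = malloc(13) -> c = 15; heap: [0-0 ALLOC][1-14 ALLOC][15-27 ALLOC][28-47 FREE]
Op 5: free(b) -> (freed b); heap: [0-0 ALLOC][1-14 FREE][15-27 ALLOC][28-47 FREE]
Op 6: c = realloc(c, 15) -> c = 15; heap: [0-0 ALLOC][1-14 FREE][15-29 ALLOC][30-47 FREE]
Op 7: d = malloc(7) -> d = 1; heap: [0-0 ALLOC][1-7 ALLOC][8-14 FREE][15-29 ALLOC][30-47 FREE]
Op 8: e = malloc(8) -> e = 30; heap: [0-0 ALLOC][1-7 ALLOC][8-14 FREE][15-29 ALLOC][30-37 ALLOC][38-47 FREE]
free(e): e = 30 -> block [30-37 ALLOC]; mark free, coalesce with adjacent free neighbors -> [0-0 ALLOC][1-7 ALLOC][8-14 FREE][15-29 ALLOC][30-47 FREE]

Answer: [0-0 ALLOC][1-7 ALLOC][8-14 FREE][15-29 ALLOC][30-47 FREE]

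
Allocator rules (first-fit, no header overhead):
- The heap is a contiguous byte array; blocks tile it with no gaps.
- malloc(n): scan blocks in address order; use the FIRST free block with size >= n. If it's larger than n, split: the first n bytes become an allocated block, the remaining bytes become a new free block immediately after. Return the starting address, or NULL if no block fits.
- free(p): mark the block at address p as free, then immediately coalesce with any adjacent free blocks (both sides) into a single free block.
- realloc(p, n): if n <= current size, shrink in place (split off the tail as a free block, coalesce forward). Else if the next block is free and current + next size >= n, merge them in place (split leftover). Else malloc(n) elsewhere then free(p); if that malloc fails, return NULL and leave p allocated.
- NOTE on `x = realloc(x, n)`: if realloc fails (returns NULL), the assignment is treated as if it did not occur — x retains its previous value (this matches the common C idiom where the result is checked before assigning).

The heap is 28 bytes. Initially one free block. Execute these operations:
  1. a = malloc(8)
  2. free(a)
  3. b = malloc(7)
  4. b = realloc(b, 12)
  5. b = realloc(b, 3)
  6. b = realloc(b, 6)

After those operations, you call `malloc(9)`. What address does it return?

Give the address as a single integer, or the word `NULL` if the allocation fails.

Answer: 6

Derivation:
Op 1: a = malloc(8) -> a = 0; heap: [0-7 ALLOC][8-27 FREE]
Op 2: free(a) -> (freed a); heap: [0-27 FREE]
Op 3: b = malloc(7) -> b = 0; heap: [0-6 ALLOC][7-27 FREE]
Op 4: b = realloc(b, 12) -> b = 0; heap: [0-11 ALLOC][12-27 FREE]
Op 5: b = realloc(b, 3) -> b = 0; heap: [0-2 ALLOC][3-27 FREE]
Op 6: b = realloc(b, 6) -> b = 0; heap: [0-5 ALLOC][6-27 FREE]
malloc(9): first-fit scan over [0-5 ALLOC][6-27 FREE] -> 6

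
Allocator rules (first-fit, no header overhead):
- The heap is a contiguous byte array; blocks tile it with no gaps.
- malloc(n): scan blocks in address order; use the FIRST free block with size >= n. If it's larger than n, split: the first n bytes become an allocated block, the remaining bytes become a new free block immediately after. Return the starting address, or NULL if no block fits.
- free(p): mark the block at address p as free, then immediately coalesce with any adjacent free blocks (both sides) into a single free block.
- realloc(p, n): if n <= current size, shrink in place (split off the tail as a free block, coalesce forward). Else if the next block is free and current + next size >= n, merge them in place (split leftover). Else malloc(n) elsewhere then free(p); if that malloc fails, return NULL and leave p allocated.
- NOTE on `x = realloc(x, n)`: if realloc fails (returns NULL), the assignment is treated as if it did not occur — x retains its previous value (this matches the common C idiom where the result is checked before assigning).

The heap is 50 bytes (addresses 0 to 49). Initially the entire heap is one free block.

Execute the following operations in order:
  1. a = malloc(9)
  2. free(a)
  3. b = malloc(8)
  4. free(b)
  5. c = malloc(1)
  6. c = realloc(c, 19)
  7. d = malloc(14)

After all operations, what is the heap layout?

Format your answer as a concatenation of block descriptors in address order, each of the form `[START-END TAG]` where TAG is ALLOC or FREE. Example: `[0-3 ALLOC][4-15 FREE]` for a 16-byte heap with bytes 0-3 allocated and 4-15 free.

Answer: [0-18 ALLOC][19-32 ALLOC][33-49 FREE]

Derivation:
Op 1: a = malloc(9) -> a = 0; heap: [0-8 ALLOC][9-49 FREE]
Op 2: free(a) -> (freed a); heap: [0-49 FREE]
Op 3: b = malloc(8) -> b = 0; heap: [0-7 ALLOC][8-49 FREE]
Op 4: free(b) -> (freed b); heap: [0-49 FREE]
Op 5: c = malloc(1) -> c = 0; heap: [0-0 ALLOC][1-49 FREE]
Op 6: c = realloc(c, 19) -> c = 0; heap: [0-18 ALLOC][19-49 FREE]
Op 7: d = malloc(14) -> d = 19; heap: [0-18 ALLOC][19-32 ALLOC][33-49 FREE]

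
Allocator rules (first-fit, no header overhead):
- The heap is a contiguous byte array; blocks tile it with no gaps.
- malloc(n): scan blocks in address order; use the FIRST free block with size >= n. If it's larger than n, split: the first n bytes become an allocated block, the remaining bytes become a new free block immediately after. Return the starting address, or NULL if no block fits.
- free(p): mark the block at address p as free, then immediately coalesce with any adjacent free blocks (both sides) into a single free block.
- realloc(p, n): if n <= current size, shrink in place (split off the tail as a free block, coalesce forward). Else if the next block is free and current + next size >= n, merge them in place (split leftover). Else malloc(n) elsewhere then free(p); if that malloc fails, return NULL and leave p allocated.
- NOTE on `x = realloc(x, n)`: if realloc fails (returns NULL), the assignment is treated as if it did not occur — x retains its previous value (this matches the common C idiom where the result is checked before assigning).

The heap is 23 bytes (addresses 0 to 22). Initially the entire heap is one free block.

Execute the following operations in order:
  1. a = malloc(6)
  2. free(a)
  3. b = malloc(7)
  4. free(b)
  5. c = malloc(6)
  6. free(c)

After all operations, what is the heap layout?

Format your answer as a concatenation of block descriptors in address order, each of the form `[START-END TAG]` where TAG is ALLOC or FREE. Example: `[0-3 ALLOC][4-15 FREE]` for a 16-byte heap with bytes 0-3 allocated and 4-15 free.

Answer: [0-22 FREE]

Derivation:
Op 1: a = malloc(6) -> a = 0; heap: [0-5 ALLOC][6-22 FREE]
Op 2: free(a) -> (freed a); heap: [0-22 FREE]
Op 3: b = malloc(7) -> b = 0; heap: [0-6 ALLOC][7-22 FREE]
Op 4: free(b) -> (freed b); heap: [0-22 FREE]
Op 5: c = malloc(6) -> c = 0; heap: [0-5 ALLOC][6-22 FREE]
Op 6: free(c) -> (freed c); heap: [0-22 FREE]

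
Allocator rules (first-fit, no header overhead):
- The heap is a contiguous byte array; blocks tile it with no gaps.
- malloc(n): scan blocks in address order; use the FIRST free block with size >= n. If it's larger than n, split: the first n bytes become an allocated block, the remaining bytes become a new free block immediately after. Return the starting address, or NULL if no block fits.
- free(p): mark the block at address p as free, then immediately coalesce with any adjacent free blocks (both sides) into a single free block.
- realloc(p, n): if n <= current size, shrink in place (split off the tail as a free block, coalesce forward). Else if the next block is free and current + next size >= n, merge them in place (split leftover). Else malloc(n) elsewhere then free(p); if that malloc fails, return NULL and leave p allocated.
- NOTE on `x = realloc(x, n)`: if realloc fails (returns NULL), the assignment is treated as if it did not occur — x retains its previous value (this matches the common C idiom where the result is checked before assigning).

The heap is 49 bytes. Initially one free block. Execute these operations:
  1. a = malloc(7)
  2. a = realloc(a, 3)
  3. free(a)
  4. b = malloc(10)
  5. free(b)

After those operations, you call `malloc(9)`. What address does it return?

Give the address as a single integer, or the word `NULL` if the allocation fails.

Op 1: a = malloc(7) -> a = 0; heap: [0-6 ALLOC][7-48 FREE]
Op 2: a = realloc(a, 3) -> a = 0; heap: [0-2 ALLOC][3-48 FREE]
Op 3: free(a) -> (freed a); heap: [0-48 FREE]
Op 4: b = malloc(10) -> b = 0; heap: [0-9 ALLOC][10-48 FREE]
Op 5: free(b) -> (freed b); heap: [0-48 FREE]
malloc(9): first-fit scan over [0-48 FREE] -> 0

Answer: 0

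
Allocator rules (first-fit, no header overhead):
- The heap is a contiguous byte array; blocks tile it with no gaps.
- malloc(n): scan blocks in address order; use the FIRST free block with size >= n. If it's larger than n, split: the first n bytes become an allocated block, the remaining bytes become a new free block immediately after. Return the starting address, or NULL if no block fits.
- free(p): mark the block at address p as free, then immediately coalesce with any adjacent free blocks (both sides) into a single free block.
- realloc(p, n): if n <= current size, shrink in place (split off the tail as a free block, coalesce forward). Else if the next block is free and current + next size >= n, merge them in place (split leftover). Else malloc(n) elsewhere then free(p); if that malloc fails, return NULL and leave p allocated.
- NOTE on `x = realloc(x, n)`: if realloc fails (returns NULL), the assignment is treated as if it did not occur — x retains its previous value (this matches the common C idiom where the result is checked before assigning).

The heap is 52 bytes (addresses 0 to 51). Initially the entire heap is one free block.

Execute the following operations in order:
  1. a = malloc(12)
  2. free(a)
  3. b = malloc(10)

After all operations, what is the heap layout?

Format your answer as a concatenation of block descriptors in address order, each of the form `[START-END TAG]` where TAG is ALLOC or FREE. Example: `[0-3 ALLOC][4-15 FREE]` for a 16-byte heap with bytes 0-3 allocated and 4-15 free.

Answer: [0-9 ALLOC][10-51 FREE]

Derivation:
Op 1: a = malloc(12) -> a = 0; heap: [0-11 ALLOC][12-51 FREE]
Op 2: free(a) -> (freed a); heap: [0-51 FREE]
Op 3: b = malloc(10) -> b = 0; heap: [0-9 ALLOC][10-51 FREE]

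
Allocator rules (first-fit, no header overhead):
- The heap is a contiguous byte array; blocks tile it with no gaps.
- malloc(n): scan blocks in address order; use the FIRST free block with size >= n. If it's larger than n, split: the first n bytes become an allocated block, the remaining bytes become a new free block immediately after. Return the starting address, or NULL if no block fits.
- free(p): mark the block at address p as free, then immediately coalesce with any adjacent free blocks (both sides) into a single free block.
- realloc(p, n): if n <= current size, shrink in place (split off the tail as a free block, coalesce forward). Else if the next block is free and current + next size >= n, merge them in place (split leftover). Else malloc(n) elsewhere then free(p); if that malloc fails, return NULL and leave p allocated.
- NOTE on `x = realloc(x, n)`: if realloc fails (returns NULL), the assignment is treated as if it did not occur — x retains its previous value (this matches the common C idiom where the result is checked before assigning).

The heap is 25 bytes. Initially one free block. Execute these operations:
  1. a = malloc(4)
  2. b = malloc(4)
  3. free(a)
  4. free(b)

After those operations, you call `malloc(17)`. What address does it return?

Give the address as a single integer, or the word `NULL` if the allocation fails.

Answer: 0

Derivation:
Op 1: a = malloc(4) -> a = 0; heap: [0-3 ALLOC][4-24 FREE]
Op 2: b = malloc(4) -> b = 4; heap: [0-3 ALLOC][4-7 ALLOC][8-24 FREE]
Op 3: free(a) -> (freed a); heap: [0-3 FREE][4-7 ALLOC][8-24 FREE]
Op 4: free(b) -> (freed b); heap: [0-24 FREE]
malloc(17): first-fit scan over [0-24 FREE] -> 0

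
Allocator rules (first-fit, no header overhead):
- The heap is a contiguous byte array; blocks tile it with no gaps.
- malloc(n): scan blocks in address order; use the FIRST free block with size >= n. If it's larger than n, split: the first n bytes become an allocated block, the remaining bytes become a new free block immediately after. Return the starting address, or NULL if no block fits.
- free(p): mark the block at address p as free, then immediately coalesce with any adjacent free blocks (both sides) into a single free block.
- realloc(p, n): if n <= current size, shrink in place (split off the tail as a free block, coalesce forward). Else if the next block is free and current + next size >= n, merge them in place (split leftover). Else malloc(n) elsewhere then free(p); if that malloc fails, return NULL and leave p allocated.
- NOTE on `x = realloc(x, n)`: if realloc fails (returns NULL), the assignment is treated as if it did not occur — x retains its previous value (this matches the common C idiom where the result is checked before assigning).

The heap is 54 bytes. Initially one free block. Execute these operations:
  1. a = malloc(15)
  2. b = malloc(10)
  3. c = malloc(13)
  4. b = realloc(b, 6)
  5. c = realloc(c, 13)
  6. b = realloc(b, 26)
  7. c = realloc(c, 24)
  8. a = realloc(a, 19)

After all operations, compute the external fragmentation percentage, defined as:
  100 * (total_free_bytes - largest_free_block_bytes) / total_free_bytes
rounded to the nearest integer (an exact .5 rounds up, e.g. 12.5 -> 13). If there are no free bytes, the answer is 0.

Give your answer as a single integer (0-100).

Answer: 44

Derivation:
Op 1: a = malloc(15) -> a = 0; heap: [0-14 ALLOC][15-53 FREE]
Op 2: b = malloc(10) -> b = 15; heap: [0-14 ALLOC][15-24 ALLOC][25-53 FREE]
Op 3: c = malloc(13) -> c = 25; heap: [0-14 ALLOC][15-24 ALLOC][25-37 ALLOC][38-53 FREE]
Op 4: b = realloc(b, 6) -> b = 15; heap: [0-14 ALLOC][15-20 ALLOC][21-24 FREE][25-37 ALLOC][38-53 FREE]
Op 5: c = realloc(c, 13) -> c = 25; heap: [0-14 ALLOC][15-20 ALLOC][21-24 FREE][25-37 ALLOC][38-53 FREE]
Op 6: b = realloc(b, 26) -> NULL (b unchanged); heap: [0-14 ALLOC][15-20 ALLOC][21-24 FREE][25-37 ALLOC][38-53 FREE]
Op 7: c = realloc(c, 24) -> c = 25; heap: [0-14 ALLOC][15-20 ALLOC][21-24 FREE][25-48 ALLOC][49-53 FREE]
Op 8: a = realloc(a, 19) -> NULL (a unchanged); heap: [0-14 ALLOC][15-20 ALLOC][21-24 FREE][25-48 ALLOC][49-53 FREE]
Free blocks: [4 5] total_free=9 largest=5 -> 100*(9-5)/9 = 400/9 ≈ 44.444 -> rounds to 44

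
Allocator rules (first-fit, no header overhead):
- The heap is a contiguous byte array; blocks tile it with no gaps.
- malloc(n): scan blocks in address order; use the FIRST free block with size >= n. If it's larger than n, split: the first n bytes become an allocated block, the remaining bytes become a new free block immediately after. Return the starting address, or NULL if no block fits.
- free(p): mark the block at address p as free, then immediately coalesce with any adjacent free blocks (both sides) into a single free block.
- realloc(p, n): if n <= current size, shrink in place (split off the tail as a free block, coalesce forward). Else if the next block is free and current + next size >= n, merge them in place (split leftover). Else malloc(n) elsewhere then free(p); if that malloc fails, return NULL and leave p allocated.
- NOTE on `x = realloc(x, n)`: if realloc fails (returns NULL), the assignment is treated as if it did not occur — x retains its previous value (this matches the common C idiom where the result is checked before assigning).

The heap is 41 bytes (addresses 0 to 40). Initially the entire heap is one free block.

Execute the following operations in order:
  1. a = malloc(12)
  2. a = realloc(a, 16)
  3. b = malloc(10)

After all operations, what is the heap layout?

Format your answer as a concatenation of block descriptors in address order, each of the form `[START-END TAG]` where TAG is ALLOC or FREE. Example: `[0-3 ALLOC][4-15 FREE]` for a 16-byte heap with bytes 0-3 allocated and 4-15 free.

Op 1: a = malloc(12) -> a = 0; heap: [0-11 ALLOC][12-40 FREE]
Op 2: a = realloc(a, 16) -> a = 0; heap: [0-15 ALLOC][16-40 FREE]
Op 3: b = malloc(10) -> b = 16; heap: [0-15 ALLOC][16-25 ALLOC][26-40 FREE]

Answer: [0-15 ALLOC][16-25 ALLOC][26-40 FREE]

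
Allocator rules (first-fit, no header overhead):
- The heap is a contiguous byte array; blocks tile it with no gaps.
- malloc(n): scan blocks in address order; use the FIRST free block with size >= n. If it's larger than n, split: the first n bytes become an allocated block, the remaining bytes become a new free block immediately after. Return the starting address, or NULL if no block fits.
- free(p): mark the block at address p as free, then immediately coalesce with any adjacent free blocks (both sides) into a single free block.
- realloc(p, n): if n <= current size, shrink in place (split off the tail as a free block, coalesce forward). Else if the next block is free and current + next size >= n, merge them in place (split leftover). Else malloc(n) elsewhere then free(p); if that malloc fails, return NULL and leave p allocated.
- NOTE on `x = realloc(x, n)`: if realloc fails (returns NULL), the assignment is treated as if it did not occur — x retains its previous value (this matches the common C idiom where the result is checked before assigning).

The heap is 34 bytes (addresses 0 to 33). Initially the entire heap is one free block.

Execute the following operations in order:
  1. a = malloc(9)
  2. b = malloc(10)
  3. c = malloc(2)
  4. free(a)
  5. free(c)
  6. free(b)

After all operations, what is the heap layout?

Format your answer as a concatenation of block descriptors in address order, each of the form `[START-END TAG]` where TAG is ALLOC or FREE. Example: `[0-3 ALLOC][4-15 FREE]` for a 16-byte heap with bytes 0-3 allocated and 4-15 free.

Op 1: a = malloc(9) -> a = 0; heap: [0-8 ALLOC][9-33 FREE]
Op 2: b = malloc(10) -> b = 9; heap: [0-8 ALLOC][9-18 ALLOC][19-33 FREE]
Op 3: c = malloc(2) -> c = 19; heap: [0-8 ALLOC][9-18 ALLOC][19-20 ALLOC][21-33 FREE]
Op 4: free(a) -> (freed a); heap: [0-8 FREE][9-18 ALLOC][19-20 ALLOC][21-33 FREE]
Op 5: free(c) -> (freed c); heap: [0-8 FREE][9-18 ALLOC][19-33 FREE]
Op 6: free(b) -> (freed b); heap: [0-33 FREE]

Answer: [0-33 FREE]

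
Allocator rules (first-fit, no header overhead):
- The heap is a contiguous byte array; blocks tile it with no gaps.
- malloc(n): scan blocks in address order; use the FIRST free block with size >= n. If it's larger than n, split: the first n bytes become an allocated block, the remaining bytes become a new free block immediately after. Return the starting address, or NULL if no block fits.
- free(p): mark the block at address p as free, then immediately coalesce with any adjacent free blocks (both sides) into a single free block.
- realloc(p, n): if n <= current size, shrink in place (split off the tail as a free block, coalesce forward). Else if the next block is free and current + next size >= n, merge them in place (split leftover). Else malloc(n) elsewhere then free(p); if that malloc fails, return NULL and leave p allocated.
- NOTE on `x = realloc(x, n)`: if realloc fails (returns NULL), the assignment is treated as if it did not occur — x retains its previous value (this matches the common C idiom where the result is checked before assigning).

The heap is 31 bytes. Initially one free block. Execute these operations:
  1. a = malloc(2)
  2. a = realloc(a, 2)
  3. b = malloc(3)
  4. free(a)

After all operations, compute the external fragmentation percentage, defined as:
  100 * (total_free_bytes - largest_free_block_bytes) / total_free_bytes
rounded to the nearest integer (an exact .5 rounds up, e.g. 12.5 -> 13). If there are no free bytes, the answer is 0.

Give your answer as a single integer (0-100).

Op 1: a = malloc(2) -> a = 0; heap: [0-1 ALLOC][2-30 FREE]
Op 2: a = realloc(a, 2) -> a = 0; heap: [0-1 ALLOC][2-30 FREE]
Op 3: b = malloc(3) -> b = 2; heap: [0-1 ALLOC][2-4 ALLOC][5-30 FREE]
Op 4: free(a) -> (freed a); heap: [0-1 FREE][2-4 ALLOC][5-30 FREE]
Free blocks: [2 26] total_free=28 largest=26 -> 100*(28-26)/28 = 200/28 ≈ 7.143 -> rounds to 7

Answer: 7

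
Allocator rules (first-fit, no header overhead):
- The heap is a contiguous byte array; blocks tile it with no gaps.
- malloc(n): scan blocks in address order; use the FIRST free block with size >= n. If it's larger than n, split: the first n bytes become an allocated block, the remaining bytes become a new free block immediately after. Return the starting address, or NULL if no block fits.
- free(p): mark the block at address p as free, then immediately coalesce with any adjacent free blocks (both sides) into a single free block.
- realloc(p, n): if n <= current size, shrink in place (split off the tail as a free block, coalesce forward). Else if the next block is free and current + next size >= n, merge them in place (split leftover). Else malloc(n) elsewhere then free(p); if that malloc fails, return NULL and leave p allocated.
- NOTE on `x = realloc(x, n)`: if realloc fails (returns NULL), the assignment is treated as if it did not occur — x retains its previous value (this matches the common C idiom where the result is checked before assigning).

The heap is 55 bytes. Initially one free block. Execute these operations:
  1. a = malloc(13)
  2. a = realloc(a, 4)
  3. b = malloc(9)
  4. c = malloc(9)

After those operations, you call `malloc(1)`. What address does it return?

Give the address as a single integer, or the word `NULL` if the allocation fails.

Answer: 22

Derivation:
Op 1: a = malloc(13) -> a = 0; heap: [0-12 ALLOC][13-54 FREE]
Op 2: a = realloc(a, 4) -> a = 0; heap: [0-3 ALLOC][4-54 FREE]
Op 3: b = malloc(9) -> b = 4; heap: [0-3 ALLOC][4-12 ALLOC][13-54 FREE]
Op 4: c = malloc(9) -> c = 13; heap: [0-3 ALLOC][4-12 ALLOC][13-21 ALLOC][22-54 FREE]
malloc(1): first-fit scan over [0-3 ALLOC][4-12 ALLOC][13-21 ALLOC][22-54 FREE] -> 22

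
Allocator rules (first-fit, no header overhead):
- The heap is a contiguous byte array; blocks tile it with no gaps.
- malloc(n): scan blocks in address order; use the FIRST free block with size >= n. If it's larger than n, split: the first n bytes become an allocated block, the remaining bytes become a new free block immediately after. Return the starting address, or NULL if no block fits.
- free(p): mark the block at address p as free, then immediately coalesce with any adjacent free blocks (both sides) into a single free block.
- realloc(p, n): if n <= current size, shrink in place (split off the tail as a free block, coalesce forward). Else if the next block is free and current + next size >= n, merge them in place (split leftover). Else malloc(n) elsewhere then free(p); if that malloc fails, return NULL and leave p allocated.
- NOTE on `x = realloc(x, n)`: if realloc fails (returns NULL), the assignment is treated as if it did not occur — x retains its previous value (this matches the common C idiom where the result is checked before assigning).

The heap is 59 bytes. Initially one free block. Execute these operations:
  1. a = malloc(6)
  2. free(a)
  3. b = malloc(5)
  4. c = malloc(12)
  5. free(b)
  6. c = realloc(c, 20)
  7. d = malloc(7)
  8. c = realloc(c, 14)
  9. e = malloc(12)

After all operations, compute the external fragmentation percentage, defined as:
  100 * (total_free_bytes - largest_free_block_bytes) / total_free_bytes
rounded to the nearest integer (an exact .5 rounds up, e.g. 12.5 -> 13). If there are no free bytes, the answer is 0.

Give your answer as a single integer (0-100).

Op 1: a = malloc(6) -> a = 0; heap: [0-5 ALLOC][6-58 FREE]
Op 2: free(a) -> (freed a); heap: [0-58 FREE]
Op 3: b = malloc(5) -> b = 0; heap: [0-4 ALLOC][5-58 FREE]
Op 4: c = malloc(12) -> c = 5; heap: [0-4 ALLOC][5-16 ALLOC][17-58 FREE]
Op 5: free(b) -> (freed b); heap: [0-4 FREE][5-16 ALLOC][17-58 FREE]
Op 6: c = realloc(c, 20) -> c = 5; heap: [0-4 FREE][5-24 ALLOC][25-58 FREE]
Op 7: d = malloc(7) -> d = 25; heap: [0-4 FREE][5-24 ALLOC][25-31 ALLOC][32-58 FREE]
Op 8: c = realloc(c, 14) -> c = 5; heap: [0-4 FREE][5-18 ALLOC][19-24 FREE][25-31 ALLOC][32-58 FREE]
Op 9: e = malloc(12) -> e = 32; heap: [0-4 FREE][5-18 ALLOC][19-24 FREE][25-31 ALLOC][32-43 ALLOC][44-58 FREE]
Free blocks: [5 6 15] total_free=26 largest=15 -> 100*(26-15)/26 = 1100/26 ≈ 42.308 -> rounds to 42

Answer: 42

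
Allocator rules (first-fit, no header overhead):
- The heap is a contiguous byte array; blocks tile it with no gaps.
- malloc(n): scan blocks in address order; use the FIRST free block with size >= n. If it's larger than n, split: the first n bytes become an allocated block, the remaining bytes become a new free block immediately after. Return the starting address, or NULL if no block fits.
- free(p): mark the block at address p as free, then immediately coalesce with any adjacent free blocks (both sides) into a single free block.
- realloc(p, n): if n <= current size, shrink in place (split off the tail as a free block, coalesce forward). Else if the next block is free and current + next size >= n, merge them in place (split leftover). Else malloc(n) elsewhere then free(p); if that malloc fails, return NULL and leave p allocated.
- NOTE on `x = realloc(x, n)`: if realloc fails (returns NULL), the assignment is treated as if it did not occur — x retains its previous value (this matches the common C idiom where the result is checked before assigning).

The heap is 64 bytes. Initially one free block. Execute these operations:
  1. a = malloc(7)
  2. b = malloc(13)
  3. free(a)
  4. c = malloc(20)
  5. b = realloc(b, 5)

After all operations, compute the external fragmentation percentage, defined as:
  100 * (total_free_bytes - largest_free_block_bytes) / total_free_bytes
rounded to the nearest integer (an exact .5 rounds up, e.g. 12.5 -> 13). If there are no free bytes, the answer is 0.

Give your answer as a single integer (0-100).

Answer: 38

Derivation:
Op 1: a = malloc(7) -> a = 0; heap: [0-6 ALLOC][7-63 FREE]
Op 2: b = malloc(13) -> b = 7; heap: [0-6 ALLOC][7-19 ALLOC][20-63 FREE]
Op 3: free(a) -> (freed a); heap: [0-6 FREE][7-19 ALLOC][20-63 FREE]
Op 4: c = malloc(20) -> c = 20; heap: [0-6 FREE][7-19 ALLOC][20-39 ALLOC][40-63 FREE]
Op 5: b = realloc(b, 5) -> b = 7; heap: [0-6 FREE][7-11 ALLOC][12-19 FREE][20-39 ALLOC][40-63 FREE]
Free blocks: [7 8 24] total_free=39 largest=24 -> 100*(39-24)/39 = 1500/39 ≈ 38.462 -> rounds to 38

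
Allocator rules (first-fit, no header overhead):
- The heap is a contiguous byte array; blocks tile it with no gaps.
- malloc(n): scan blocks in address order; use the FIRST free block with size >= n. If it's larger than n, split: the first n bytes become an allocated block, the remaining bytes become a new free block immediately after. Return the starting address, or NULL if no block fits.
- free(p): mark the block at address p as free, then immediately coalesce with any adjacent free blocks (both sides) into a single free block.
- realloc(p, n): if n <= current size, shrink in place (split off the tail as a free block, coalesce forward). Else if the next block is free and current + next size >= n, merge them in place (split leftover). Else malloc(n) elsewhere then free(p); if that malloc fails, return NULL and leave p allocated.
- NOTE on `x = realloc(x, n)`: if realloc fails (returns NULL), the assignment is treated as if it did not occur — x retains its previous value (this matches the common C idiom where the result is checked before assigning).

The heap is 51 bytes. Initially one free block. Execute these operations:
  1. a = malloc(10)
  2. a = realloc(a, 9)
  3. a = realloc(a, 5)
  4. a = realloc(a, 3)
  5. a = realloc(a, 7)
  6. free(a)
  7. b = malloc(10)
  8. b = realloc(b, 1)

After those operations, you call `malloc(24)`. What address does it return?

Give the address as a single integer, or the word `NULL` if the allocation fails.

Op 1: a = malloc(10) -> a = 0; heap: [0-9 ALLOC][10-50 FREE]
Op 2: a = realloc(a, 9) -> a = 0; heap: [0-8 ALLOC][9-50 FREE]
Op 3: a = realloc(a, 5) -> a = 0; heap: [0-4 ALLOC][5-50 FREE]
Op 4: a = realloc(a, 3) -> a = 0; heap: [0-2 ALLOC][3-50 FREE]
Op 5: a = realloc(a, 7) -> a = 0; heap: [0-6 ALLOC][7-50 FREE]
Op 6: free(a) -> (freed a); heap: [0-50 FREE]
Op 7: b = malloc(10) -> b = 0; heap: [0-9 ALLOC][10-50 FREE]
Op 8: b = realloc(b, 1) -> b = 0; heap: [0-0 ALLOC][1-50 FREE]
malloc(24): first-fit scan over [0-0 ALLOC][1-50 FREE] -> 1

Answer: 1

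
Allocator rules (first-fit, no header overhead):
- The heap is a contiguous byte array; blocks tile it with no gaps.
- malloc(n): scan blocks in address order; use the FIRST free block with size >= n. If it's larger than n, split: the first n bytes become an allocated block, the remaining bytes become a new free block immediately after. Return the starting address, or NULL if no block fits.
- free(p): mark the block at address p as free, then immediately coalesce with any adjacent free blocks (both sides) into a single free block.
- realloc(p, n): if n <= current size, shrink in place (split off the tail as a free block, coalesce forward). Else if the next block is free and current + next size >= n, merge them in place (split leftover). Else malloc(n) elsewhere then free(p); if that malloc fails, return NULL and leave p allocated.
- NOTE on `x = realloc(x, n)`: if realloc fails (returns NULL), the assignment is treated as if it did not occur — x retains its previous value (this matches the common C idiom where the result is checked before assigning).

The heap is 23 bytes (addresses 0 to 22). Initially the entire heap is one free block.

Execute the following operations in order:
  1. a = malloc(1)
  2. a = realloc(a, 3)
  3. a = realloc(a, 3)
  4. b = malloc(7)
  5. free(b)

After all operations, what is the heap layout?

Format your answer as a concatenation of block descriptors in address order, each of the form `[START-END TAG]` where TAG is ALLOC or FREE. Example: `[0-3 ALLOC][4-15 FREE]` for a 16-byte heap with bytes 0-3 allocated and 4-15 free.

Op 1: a = malloc(1) -> a = 0; heap: [0-0 ALLOC][1-22 FREE]
Op 2: a = realloc(a, 3) -> a = 0; heap: [0-2 ALLOC][3-22 FREE]
Op 3: a = realloc(a, 3) -> a = 0; heap: [0-2 ALLOC][3-22 FREE]
Op 4: b = malloc(7) -> b = 3; heap: [0-2 ALLOC][3-9 ALLOC][10-22 FREE]
Op 5: free(b) -> (freed b); heap: [0-2 ALLOC][3-22 FREE]

Answer: [0-2 ALLOC][3-22 FREE]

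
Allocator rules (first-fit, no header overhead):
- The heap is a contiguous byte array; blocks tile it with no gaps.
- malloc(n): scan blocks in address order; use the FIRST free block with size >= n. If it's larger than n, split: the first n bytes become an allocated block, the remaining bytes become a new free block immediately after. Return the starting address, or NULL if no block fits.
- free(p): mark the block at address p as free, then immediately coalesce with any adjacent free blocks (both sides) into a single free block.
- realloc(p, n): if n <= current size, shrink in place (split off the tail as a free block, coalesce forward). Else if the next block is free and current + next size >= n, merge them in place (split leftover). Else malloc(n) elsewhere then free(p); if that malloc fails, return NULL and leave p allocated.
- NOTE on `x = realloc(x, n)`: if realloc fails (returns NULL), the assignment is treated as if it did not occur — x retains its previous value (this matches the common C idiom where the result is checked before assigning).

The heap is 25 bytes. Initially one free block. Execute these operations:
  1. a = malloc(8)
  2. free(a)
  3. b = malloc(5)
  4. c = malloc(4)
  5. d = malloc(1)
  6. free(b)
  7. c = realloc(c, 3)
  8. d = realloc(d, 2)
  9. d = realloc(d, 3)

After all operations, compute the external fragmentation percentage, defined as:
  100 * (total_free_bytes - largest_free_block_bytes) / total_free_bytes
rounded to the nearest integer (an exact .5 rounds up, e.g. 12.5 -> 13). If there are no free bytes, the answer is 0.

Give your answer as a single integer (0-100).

Op 1: a = malloc(8) -> a = 0; heap: [0-7 ALLOC][8-24 FREE]
Op 2: free(a) -> (freed a); heap: [0-24 FREE]
Op 3: b = malloc(5) -> b = 0; heap: [0-4 ALLOC][5-24 FREE]
Op 4: c = malloc(4) -> c = 5; heap: [0-4 ALLOC][5-8 ALLOC][9-24 FREE]
Op 5: d = malloc(1) -> d = 9; heap: [0-4 ALLOC][5-8 ALLOC][9-9 ALLOC][10-24 FREE]
Op 6: free(b) -> (freed b); heap: [0-4 FREE][5-8 ALLOC][9-9 ALLOC][10-24 FREE]
Op 7: c = realloc(c, 3) -> c = 5; heap: [0-4 FREE][5-7 ALLOC][8-8 FREE][9-9 ALLOC][10-24 FREE]
Op 8: d = realloc(d, 2) -> d = 9; heap: [0-4 FREE][5-7 ALLOC][8-8 FREE][9-10 ALLOC][11-24 FREE]
Op 9: d = realloc(d, 3) -> d = 9; heap: [0-4 FREE][5-7 ALLOC][8-8 FREE][9-11 ALLOC][12-24 FREE]
Free blocks: [5 1 13] total_free=19 largest=13 -> 100*(19-13)/19 = 600/19 ≈ 31.579 -> rounds to 32

Answer: 32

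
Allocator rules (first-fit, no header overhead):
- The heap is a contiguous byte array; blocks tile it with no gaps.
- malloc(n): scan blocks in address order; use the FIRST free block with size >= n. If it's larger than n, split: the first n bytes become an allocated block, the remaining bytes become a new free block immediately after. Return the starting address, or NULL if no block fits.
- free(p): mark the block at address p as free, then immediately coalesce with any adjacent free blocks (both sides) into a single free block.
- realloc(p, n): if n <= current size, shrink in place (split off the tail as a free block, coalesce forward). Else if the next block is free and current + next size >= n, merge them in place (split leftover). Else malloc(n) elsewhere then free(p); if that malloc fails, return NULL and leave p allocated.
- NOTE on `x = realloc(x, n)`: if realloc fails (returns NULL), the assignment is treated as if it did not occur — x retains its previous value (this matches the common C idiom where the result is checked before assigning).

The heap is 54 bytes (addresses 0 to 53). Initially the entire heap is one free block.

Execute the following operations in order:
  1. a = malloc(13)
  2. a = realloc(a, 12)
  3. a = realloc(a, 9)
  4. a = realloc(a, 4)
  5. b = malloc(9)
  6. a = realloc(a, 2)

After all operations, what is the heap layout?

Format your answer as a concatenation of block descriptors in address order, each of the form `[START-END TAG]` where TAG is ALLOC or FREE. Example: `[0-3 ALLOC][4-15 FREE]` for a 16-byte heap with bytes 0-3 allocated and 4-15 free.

Op 1: a = malloc(13) -> a = 0; heap: [0-12 ALLOC][13-53 FREE]
Op 2: a = realloc(a, 12) -> a = 0; heap: [0-11 ALLOC][12-53 FREE]
Op 3: a = realloc(a, 9) -> a = 0; heap: [0-8 ALLOC][9-53 FREE]
Op 4: a = realloc(a, 4) -> a = 0; heap: [0-3 ALLOC][4-53 FREE]
Op 5: b = malloc(9) -> b = 4; heap: [0-3 ALLOC][4-12 ALLOC][13-53 FREE]
Op 6: a = realloc(a, 2) -> a = 0; heap: [0-1 ALLOC][2-3 FREE][4-12 ALLOC][13-53 FREE]

Answer: [0-1 ALLOC][2-3 FREE][4-12 ALLOC][13-53 FREE]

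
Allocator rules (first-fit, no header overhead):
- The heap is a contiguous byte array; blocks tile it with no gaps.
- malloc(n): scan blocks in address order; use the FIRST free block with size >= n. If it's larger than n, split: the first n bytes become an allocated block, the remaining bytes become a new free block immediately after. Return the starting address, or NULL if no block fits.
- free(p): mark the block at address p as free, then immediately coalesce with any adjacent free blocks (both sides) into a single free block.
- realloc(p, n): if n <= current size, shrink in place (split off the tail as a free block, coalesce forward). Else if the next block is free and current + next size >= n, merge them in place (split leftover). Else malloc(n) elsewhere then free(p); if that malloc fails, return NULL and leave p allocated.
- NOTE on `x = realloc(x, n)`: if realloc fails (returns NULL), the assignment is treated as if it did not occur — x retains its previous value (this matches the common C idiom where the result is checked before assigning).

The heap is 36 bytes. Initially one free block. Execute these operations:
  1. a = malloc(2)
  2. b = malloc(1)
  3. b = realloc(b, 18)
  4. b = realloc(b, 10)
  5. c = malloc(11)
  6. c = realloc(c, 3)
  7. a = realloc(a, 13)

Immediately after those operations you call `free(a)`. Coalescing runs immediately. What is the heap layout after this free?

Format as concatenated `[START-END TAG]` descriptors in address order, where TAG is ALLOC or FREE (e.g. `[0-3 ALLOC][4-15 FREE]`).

Op 1: a = malloc(2) -> a = 0; heap: [0-1 ALLOC][2-35 FREE]
Op 2: b = malloc(1) -> b = 2; heap: [0-1 ALLOC][2-2 ALLOC][3-35 FREE]
Op 3: b = realloc(b, 18) -> b = 2; heap: [0-1 ALLOC][2-19 ALLOC][20-35 FREE]
Op 4: b = realloc(b, 10) -> b = 2; heap: [0-1 ALLOC][2-11 ALLOC][12-35 FREE]
Op 5: c = malloc(11) -> c = 12; heap: [0-1 ALLOC][2-11 ALLOC][12-22 ALLOC][23-35 FREE]
Op 6: c = realloc(c, 3) -> c = 12; heap: [0-1 ALLOC][2-11 ALLOC][12-14 ALLOC][15-35 FREE]
Op 7: a = realloc(a, 13) -> a = 15; heap: [0-1 FREE][2-11 ALLOC][12-14 ALLOC][15-27 ALLOC][28-35 FREE]
free(a): a = 15 -> block [15-27 ALLOC]; mark free, coalesce with adjacent free neighbors -> [0-1 FREE][2-11 ALLOC][12-14 ALLOC][15-35 FREE]

Answer: [0-1 FREE][2-11 ALLOC][12-14 ALLOC][15-35 FREE]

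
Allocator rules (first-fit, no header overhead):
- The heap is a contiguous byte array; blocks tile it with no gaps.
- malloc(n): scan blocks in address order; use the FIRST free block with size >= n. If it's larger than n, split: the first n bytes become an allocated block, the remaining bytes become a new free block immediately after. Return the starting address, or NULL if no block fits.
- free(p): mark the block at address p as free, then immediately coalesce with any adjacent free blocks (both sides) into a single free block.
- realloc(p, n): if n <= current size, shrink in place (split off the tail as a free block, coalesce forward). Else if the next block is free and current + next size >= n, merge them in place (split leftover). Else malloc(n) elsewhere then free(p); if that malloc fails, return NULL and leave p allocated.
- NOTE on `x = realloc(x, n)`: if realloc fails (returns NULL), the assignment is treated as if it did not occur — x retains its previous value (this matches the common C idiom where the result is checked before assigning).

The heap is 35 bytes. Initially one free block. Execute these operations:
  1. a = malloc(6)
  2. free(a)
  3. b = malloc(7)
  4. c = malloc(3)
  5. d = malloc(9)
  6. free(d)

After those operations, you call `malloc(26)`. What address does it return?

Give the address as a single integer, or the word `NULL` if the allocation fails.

Answer: NULL

Derivation:
Op 1: a = malloc(6) -> a = 0; heap: [0-5 ALLOC][6-34 FREE]
Op 2: free(a) -> (freed a); heap: [0-34 FREE]
Op 3: b = malloc(7) -> b = 0; heap: [0-6 ALLOC][7-34 FREE]
Op 4: c = malloc(3) -> c = 7; heap: [0-6 ALLOC][7-9 ALLOC][10-34 FREE]
Op 5: d = malloc(9) -> d = 10; heap: [0-6 ALLOC][7-9 ALLOC][10-18 ALLOC][19-34 FREE]
Op 6: free(d) -> (freed d); heap: [0-6 ALLOC][7-9 ALLOC][10-34 FREE]
malloc(26): first-fit scan over [0-6 ALLOC][7-9 ALLOC][10-34 FREE] -> NULL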